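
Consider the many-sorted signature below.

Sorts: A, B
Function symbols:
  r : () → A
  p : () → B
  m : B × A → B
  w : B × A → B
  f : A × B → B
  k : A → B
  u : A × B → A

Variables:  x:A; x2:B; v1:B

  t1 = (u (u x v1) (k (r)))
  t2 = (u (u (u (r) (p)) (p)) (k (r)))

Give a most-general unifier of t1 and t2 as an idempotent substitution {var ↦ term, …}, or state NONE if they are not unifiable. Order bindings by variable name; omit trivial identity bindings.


{v1 ↦ (p), x ↦ (u (r) (p))}


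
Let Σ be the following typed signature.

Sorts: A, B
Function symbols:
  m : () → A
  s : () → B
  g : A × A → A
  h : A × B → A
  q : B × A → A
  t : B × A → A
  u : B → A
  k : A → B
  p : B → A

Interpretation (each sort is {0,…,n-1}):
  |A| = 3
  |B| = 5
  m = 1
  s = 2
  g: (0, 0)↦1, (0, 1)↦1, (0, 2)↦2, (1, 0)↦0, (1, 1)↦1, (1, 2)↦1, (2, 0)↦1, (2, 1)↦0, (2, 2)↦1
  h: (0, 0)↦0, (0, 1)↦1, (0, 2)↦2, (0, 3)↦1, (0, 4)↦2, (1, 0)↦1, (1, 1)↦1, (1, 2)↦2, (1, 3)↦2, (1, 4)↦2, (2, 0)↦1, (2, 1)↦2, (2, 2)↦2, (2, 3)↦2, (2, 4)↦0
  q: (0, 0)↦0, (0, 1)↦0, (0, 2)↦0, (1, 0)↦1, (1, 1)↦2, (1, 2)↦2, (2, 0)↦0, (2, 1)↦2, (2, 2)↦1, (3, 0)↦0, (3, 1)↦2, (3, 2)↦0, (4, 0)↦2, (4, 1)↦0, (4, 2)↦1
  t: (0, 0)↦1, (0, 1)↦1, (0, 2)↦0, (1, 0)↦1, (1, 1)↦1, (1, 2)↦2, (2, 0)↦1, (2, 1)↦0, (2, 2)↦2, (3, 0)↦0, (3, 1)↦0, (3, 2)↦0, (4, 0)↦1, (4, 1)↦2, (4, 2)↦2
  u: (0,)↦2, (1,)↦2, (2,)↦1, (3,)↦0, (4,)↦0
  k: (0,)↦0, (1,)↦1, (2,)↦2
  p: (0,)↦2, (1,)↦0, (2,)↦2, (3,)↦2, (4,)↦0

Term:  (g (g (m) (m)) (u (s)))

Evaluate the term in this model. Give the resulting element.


value = 1

  m = 1
  m = 1
  (g (m) (m)) = g(1, 1) = 1
  s = 2
  (u (s)) = u(2,) = 1
  (g (g (m) (m)) (u (s))) = g(1, 1) = 1


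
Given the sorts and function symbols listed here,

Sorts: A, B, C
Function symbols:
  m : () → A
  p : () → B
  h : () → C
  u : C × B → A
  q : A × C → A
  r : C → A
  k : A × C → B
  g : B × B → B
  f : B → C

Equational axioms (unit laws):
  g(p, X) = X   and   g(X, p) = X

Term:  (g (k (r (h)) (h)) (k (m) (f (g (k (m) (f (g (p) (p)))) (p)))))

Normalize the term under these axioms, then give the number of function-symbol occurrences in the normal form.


size = 12

1. (g (k (r (h)) (h)) (k (m) (f (g (k (m) (f (g (p) (p)))) (p)))))  →  (g (k (r (h)) (h)) (k (m) (f (k (m) (f (g (p) (p)))))))
2. (g (k (r (h)) (h)) (k (m) (f (k (m) (f (g (p) (p)))))))  →  (g (k (r (h)) (h)) (k (m) (f (k (m) (f (p))))))
normal form: (g (k (r (h)) (h)) (k (m) (f (k (m) (f (p))))))


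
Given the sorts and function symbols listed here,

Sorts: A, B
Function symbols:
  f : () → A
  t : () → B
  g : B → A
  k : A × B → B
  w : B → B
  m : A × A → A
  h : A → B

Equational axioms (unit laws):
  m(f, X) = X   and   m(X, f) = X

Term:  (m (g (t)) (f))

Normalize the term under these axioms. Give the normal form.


1. (m (g (t)) (f))  →  (g (t))

normal form = (g (t))


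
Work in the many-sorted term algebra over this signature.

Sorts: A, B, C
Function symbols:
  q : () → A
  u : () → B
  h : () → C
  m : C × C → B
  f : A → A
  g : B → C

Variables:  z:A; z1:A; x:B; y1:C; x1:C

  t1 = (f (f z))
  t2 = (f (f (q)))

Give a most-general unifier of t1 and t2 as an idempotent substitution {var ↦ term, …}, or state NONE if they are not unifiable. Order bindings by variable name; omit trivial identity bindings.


{z ↦ (q)}


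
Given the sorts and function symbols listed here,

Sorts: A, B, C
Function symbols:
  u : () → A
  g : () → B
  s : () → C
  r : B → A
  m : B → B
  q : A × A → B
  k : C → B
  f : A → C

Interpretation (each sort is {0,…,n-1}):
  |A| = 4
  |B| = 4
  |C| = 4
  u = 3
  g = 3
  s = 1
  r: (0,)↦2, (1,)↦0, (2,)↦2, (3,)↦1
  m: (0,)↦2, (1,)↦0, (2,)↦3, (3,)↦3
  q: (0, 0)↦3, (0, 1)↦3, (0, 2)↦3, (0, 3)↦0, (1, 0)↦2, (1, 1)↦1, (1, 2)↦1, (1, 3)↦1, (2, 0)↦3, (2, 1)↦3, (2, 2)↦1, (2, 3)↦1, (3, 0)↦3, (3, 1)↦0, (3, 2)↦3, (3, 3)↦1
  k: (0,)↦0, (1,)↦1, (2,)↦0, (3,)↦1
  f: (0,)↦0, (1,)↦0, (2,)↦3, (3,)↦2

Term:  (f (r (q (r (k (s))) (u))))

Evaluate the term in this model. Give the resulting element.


value = 3

  s = 1
  (k (s)) = k(1,) = 1
  (r (k (s))) = r(1,) = 0
  u = 3
  (q (r (k (s))) (u)) = q(0, 3) = 0
  (r (q (r (k (s))) (u))) = r(0,) = 2
  (f (r (q (r (k (s))) (u)))) = f(2,) = 3


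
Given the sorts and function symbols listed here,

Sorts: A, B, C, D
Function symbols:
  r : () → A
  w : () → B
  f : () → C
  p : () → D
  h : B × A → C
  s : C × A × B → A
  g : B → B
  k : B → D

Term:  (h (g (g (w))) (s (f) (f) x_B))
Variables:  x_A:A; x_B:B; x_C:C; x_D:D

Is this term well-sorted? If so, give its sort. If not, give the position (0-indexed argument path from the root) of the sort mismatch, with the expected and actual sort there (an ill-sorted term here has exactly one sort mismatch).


      (w) : B
    (g (w)) : B
  (g (g (w))) : B
    (f) : C
    (f) : C
    x_B : B
  (s (f) (f) x_B) : ✗ arg 1 at [1, 1] has sort C, expected A

ill-sorted at position [1, 1]: expected A, got C


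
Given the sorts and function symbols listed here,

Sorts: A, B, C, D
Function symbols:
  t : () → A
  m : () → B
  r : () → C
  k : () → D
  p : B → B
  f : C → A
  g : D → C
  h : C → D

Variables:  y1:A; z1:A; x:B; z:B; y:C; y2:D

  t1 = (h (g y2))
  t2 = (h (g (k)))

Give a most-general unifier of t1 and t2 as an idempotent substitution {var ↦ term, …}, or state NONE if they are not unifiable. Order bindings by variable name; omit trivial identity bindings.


{y2 ↦ (k)}


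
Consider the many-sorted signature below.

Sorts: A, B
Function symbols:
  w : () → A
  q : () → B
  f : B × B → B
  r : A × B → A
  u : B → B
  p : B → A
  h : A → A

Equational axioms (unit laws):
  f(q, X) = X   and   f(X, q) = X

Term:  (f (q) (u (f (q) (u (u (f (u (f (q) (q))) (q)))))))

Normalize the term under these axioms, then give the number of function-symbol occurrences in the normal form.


size = 5

1. (f (q) (u (f (q) (u (u (f (u (f (q) (q))) (q)))))))  →  (u (f (q) (u (u (f (u (f (q) (q))) (q))))))
2. (u (f (q) (u (u (f (u (f (q) (q))) (q))))))  →  (u (u (u (f (u (f (q) (q))) (q)))))
3. (u (u (u (f (u (f (q) (q))) (q)))))  →  (u (u (u (u (f (q) (q))))))
4. (u (u (u (u (f (q) (q))))))  →  (u (u (u (u (q)))))
normal form: (u (u (u (u (q)))))


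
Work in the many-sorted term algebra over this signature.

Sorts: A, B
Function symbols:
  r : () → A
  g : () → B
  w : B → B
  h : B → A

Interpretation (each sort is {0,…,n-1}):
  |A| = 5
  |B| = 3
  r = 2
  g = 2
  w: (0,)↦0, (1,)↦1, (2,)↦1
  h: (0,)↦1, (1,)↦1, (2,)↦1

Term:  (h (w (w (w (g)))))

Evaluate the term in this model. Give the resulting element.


  g = 2
  (w (g)) = w(2,) = 1
  (w (w (g))) = w(1,) = 1
  (w (w (w (g)))) = w(1,) = 1
  (h (w (w (w (g))))) = h(1,) = 1

value = 1


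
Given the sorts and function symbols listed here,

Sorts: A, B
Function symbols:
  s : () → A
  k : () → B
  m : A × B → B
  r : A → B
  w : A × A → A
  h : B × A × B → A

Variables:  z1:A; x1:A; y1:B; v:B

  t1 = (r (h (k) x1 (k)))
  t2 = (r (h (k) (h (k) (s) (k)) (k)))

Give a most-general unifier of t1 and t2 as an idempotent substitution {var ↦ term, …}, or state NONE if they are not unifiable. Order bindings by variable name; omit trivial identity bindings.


{x1 ↦ (h (k) (s) (k))}


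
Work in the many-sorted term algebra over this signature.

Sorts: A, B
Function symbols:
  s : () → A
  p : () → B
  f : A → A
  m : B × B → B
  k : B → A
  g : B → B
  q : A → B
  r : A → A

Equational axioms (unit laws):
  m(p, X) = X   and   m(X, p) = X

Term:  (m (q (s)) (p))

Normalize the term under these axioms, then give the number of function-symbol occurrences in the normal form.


size = 2

1. (m (q (s)) (p))  →  (q (s))
normal form: (q (s))


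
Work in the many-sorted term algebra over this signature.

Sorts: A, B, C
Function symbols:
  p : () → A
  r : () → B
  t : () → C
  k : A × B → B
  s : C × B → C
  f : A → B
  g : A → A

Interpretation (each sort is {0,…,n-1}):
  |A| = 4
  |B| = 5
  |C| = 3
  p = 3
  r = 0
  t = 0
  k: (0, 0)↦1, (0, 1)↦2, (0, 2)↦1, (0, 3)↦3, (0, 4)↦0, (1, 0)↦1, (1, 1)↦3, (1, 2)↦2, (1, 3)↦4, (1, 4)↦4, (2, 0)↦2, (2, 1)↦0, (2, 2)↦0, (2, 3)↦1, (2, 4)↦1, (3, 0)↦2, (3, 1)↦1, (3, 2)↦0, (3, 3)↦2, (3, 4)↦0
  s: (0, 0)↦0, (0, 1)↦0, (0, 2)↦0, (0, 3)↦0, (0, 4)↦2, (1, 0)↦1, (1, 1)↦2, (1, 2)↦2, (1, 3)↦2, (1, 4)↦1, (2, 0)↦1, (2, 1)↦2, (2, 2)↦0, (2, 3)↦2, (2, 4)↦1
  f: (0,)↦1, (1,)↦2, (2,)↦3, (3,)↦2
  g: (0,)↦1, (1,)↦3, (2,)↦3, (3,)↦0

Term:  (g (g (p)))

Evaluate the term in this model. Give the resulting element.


value = 1

  p = 3
  (g (p)) = g(3,) = 0
  (g (g (p))) = g(0,) = 1


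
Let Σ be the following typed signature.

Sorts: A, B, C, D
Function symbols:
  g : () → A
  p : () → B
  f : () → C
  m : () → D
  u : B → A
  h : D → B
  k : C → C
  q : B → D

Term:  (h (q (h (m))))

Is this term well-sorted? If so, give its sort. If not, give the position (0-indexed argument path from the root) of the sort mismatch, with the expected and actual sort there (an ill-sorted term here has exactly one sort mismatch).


well-sorted; sort = B

      (m) : D
    (h (m)) : B
  (q (h (m))) : D
(h (q (h (m)))) : B


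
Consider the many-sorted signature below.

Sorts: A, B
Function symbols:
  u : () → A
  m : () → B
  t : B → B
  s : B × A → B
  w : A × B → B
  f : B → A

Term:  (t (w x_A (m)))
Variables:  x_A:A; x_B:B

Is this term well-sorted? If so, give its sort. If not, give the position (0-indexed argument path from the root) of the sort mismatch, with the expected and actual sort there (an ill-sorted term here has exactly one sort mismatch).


    x_A : A
    (m) : B
  (w x_A (m)) : B
(t (w x_A (m))) : B

well-sorted; sort = B


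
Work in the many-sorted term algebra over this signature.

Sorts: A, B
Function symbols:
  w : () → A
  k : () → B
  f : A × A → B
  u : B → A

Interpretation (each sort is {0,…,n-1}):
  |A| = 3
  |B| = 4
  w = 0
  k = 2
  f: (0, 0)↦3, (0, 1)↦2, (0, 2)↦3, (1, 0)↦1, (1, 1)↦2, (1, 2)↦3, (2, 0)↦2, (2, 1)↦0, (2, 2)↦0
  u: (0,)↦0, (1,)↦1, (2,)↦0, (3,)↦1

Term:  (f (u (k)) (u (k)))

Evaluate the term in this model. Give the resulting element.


value = 3

  k = 2
  (u (k)) = u(2,) = 0
  k = 2
  (u (k)) = u(2,) = 0
  (f (u (k)) (u (k))) = f(0, 0) = 3


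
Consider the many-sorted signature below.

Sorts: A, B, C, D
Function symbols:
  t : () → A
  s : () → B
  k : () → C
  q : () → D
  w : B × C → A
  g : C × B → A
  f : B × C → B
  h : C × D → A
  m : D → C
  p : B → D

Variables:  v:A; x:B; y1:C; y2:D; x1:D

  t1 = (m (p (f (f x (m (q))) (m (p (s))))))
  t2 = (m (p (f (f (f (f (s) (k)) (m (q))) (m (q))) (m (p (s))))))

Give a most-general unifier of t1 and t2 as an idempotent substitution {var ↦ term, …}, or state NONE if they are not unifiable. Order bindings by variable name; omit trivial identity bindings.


{x ↦ (f (f (s) (k)) (m (q)))}


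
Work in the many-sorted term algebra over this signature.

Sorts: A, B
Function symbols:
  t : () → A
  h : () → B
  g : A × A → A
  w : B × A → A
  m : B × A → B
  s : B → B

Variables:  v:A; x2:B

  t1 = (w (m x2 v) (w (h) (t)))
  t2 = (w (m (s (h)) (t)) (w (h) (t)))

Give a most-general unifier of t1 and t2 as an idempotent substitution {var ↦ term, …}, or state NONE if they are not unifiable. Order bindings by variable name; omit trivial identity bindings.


{v ↦ (t), x2 ↦ (s (h))}


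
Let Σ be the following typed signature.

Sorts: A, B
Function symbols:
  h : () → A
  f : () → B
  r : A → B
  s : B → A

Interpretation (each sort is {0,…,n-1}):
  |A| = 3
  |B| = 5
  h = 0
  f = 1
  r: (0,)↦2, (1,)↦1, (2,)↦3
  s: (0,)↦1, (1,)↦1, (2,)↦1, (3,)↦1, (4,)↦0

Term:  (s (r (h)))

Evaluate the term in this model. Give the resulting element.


value = 1

  h = 0
  (r (h)) = r(0,) = 2
  (s (r (h))) = s(2,) = 1


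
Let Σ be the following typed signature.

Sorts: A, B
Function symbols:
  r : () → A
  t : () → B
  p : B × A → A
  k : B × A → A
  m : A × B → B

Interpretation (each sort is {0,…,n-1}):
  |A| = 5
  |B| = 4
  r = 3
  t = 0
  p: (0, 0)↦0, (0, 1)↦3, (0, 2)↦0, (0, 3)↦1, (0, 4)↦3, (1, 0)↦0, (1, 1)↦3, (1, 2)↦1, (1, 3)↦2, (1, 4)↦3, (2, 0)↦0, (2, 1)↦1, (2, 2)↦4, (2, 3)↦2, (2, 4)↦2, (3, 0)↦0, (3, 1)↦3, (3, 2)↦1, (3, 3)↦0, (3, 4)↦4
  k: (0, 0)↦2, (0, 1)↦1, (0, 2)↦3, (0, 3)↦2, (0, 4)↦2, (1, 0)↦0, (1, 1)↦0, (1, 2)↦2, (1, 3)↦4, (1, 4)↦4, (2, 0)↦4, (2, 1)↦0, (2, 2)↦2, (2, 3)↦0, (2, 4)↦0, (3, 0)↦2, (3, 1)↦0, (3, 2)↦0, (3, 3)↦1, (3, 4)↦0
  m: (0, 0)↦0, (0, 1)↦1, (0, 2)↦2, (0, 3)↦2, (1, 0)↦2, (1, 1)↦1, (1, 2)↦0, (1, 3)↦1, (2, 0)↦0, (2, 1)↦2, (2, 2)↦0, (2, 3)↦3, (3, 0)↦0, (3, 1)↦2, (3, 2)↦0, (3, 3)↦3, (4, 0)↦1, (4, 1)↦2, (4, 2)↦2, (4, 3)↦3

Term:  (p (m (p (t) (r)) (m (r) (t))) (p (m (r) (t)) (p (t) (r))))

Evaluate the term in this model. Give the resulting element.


  t = 0
  r = 3
  (p (t) (r)) = p(0, 3) = 1
  r = 3
  t = 0
  (m (r) (t)) = m(3, 0) = 0
  (m (p (t) (r)) (m (r) (t))) = m(1, 0) = 2
  r = 3
  t = 0
  (m (r) (t)) = m(3, 0) = 0
  t = 0
  r = 3
  (p (t) (r)) = p(0, 3) = 1
  (p (m (r) (t)) (p (t) (r))) = p(0, 1) = 3
  (p (m (p (t) (r)) (m (r) (t))) (p (m (r) (t)) (p (t) (r)))) = p(2, 3) = 2

value = 2


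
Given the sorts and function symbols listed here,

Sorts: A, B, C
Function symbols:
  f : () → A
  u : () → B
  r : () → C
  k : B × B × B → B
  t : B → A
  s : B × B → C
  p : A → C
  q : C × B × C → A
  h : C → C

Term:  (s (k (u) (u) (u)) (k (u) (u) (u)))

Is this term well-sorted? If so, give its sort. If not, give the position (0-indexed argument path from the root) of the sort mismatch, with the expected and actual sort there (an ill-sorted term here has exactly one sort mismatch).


    (u) : B
    (u) : B
    (u) : B
  (k (u) (u) (u)) : B
    (u) : B
    (u) : B
    (u) : B
  (k (u) (u) (u)) : B
(s (k (u) (u) (u)) (k (u) (u) (u))) : C

well-sorted; sort = C


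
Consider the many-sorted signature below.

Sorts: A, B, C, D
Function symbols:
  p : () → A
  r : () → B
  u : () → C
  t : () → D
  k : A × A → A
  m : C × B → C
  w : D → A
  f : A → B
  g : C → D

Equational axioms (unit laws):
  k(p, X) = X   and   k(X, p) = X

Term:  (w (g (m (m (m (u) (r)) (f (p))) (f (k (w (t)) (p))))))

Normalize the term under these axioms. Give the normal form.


normal form = (w (g (m (m (m (u) (r)) (f (p))) (f (w (t))))))

1. (w (g (m (m (m (u) (r)) (f (p))) (f (k (w (t)) (p))))))  →  (w (g (m (m (m (u) (r)) (f (p))) (f (w (t))))))


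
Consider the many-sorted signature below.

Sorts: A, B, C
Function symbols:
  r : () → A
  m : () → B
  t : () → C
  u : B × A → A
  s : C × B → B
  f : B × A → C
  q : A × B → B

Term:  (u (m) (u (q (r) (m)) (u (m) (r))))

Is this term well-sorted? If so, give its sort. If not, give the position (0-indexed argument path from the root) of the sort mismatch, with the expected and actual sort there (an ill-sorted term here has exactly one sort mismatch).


  (m) : B
      (r) : A
      (m) : B
    (q (r) (m)) : B
      (m) : B
      (r) : A
    (u (m) (r)) : A
  (u (q (r) (m)) (u (m) (r))) : A
(u (m) (u (q (r) (m)) (u (m) (r)))) : A

well-sorted; sort = A


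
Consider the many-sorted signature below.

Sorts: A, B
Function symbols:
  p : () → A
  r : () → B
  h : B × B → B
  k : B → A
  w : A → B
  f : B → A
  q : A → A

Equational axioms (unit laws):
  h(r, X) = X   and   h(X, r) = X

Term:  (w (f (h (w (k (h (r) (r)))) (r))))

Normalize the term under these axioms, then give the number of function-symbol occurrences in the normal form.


size = 5

1. (w (f (h (w (k (h (r) (r)))) (r))))  →  (w (f (w (k (h (r) (r))))))
2. (w (f (w (k (h (r) (r))))))  →  (w (f (w (k (r)))))
normal form: (w (f (w (k (r)))))


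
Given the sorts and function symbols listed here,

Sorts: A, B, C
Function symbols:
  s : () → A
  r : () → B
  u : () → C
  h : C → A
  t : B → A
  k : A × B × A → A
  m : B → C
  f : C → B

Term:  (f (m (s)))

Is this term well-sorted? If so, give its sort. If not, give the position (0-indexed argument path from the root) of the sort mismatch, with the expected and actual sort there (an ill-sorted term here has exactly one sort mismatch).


ill-sorted at position [0, 0]: expected B, got A

    (s) : A
  (m (s)) : ✗ arg 0 at [0, 0] has sort A, expected B


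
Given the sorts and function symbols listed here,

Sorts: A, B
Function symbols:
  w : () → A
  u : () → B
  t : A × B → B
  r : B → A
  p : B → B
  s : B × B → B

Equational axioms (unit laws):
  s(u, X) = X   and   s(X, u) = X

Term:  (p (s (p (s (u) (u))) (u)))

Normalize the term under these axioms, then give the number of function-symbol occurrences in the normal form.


size = 3

1. (p (s (p (s (u) (u))) (u)))  →  (p (p (s (u) (u))))
2. (p (p (s (u) (u))))  →  (p (p (u)))
normal form: (p (p (u)))


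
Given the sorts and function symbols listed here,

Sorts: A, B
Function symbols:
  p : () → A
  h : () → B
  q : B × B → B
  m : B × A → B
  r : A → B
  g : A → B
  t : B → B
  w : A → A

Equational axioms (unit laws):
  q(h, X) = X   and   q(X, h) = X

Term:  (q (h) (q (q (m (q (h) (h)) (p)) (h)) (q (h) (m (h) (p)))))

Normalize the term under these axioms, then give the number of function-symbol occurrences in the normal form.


size = 7

1. (q (h) (q (q (m (q (h) (h)) (p)) (h)) (q (h) (m (h) (p)))))  →  (q (q (m (q (h) (h)) (p)) (h)) (q (h) (m (h) (p))))
2. (q (q (m (q (h) (h)) (p)) (h)) (q (h) (m (h) (p))))  →  (q (m (q (h) (h)) (p)) (q (h) (m (h) (p))))
3. (q (m (q (h) (h)) (p)) (q (h) (m (h) (p))))  →  (q (m (h) (p)) (q (h) (m (h) (p))))
4. (q (m (h) (p)) (q (h) (m (h) (p))))  →  (q (m (h) (p)) (m (h) (p)))
normal form: (q (m (h) (p)) (m (h) (p)))


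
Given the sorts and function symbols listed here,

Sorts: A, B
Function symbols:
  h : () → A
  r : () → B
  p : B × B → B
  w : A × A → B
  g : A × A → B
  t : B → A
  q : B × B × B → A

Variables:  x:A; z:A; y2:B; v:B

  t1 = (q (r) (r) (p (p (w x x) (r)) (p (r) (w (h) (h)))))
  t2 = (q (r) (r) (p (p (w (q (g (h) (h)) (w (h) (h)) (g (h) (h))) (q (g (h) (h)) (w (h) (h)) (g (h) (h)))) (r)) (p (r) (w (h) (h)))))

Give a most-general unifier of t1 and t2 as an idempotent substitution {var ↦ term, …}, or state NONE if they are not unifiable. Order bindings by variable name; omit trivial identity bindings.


{x ↦ (q (g (h) (h)) (w (h) (h)) (g (h) (h)))}


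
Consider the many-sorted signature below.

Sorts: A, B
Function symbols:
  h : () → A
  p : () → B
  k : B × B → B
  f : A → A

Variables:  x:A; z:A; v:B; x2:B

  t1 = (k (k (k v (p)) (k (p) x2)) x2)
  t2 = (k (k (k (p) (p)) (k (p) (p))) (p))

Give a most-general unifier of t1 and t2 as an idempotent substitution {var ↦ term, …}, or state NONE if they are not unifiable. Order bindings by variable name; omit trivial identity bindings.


{v ↦ (p), x2 ↦ (p)}


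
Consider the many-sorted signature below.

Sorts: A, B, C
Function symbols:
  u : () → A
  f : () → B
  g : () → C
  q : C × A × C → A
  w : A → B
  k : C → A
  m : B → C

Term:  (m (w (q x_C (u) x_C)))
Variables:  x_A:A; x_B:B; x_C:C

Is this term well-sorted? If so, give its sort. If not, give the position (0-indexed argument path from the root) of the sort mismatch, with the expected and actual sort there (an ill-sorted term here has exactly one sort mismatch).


well-sorted; sort = C

      x_C : C
      (u) : A
      x_C : C
    (q x_C (u) x_C) : A
  (w (q x_C (u) x_C)) : B
(m (w (q x_C (u) x_C))) : C


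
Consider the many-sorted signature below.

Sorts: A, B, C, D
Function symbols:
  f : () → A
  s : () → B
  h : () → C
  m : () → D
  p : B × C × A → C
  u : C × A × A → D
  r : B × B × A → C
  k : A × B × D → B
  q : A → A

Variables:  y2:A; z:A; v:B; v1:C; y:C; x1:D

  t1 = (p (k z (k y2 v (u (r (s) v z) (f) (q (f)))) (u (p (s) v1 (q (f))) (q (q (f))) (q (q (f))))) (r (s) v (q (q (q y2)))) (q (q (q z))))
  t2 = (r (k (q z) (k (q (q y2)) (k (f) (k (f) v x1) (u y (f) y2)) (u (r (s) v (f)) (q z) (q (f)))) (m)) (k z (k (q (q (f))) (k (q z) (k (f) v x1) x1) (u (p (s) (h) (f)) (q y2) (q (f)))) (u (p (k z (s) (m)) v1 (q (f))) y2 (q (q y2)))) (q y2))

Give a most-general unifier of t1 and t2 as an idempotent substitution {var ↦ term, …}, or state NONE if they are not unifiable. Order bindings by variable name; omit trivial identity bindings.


NONE (not unifiable)

head clash or occurs-check failure — not unifiable


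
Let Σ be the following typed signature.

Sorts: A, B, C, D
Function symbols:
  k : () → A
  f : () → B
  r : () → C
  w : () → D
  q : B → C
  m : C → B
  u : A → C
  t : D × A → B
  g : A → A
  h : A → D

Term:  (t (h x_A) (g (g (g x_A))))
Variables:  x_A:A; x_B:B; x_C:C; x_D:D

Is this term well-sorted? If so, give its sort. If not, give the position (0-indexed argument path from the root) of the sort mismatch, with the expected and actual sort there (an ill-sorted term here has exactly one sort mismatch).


well-sorted; sort = B

    x_A : A
  (h x_A) : D
        x_A : A
      (g x_A) : A
    (g (g x_A)) : A
  (g (g (g x_A))) : A
(t (h x_A) (g (g (g x_A)))) : B


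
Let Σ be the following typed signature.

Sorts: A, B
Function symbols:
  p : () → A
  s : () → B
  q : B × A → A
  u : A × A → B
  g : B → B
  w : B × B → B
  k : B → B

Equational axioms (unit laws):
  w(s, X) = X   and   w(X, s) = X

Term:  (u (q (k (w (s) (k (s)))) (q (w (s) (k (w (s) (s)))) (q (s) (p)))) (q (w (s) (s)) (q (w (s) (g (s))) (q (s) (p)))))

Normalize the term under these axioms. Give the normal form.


normal form = (u (q (k (k (s))) (q (k (s)) (q (s) (p)))) (q (s) (q (g (s)) (q (s) (p)))))

1. (u (q (k (w (s) (k (s)))) (q (w (s) (k (w (s) (s)))) (q (s) (p)))) (q (w (s) (s)) (q (w (s) (g (s))) (q (s) (p)))))  →  (u (q (k (k (s))) (q (w (s) (k (w (s) (s)))) (q (s) (p)))) (q (w (s) (s)) (q (w (s) (g (s))) (q (s) (p)))))
2. (u (q (k (k (s))) (q (w (s) (k (w (s) (s)))) (q (s) (p)))) (q (w (s) (s)) (q (w (s) (g (s))) (q (s) (p)))))  →  (u (q (k (k (s))) (q (k (w (s) (s))) (q (s) (p)))) (q (w (s) (s)) (q (w (s) (g (s))) (q (s) (p)))))
3. (u (q (k (k (s))) (q (k (w (s) (s))) (q (s) (p)))) (q (w (s) (s)) (q (w (s) (g (s))) (q (s) (p)))))  →  (u (q (k (k (s))) (q (k (s)) (q (s) (p)))) (q (w (s) (s)) (q (w (s) (g (s))) (q (s) (p)))))
4. (u (q (k (k (s))) (q (k (s)) (q (s) (p)))) (q (w (s) (s)) (q (w (s) (g (s))) (q (s) (p)))))  →  (u (q (k (k (s))) (q (k (s)) (q (s) (p)))) (q (s) (q (w (s) (g (s))) (q (s) (p)))))
5. (u (q (k (k (s))) (q (k (s)) (q (s) (p)))) (q (s) (q (w (s) (g (s))) (q (s) (p)))))  →  (u (q (k (k (s))) (q (k (s)) (q (s) (p)))) (q (s) (q (g (s)) (q (s) (p)))))


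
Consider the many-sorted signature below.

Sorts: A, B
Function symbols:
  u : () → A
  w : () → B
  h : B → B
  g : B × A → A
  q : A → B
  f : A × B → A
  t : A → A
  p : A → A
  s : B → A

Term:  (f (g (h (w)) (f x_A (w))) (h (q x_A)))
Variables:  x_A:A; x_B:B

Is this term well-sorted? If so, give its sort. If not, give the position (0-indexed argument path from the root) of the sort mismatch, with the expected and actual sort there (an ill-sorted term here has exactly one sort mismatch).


well-sorted; sort = A

      (w) : B
    (h (w)) : B
      x_A : A
      (w) : B
    (f x_A (w)) : A
  (g (h (w)) (f x_A (w))) : A
      x_A : A
    (q x_A) : B
  (h (q x_A)) : B
(f (g (h (w)) (f x_A (w))) (h (q x_A))) : A


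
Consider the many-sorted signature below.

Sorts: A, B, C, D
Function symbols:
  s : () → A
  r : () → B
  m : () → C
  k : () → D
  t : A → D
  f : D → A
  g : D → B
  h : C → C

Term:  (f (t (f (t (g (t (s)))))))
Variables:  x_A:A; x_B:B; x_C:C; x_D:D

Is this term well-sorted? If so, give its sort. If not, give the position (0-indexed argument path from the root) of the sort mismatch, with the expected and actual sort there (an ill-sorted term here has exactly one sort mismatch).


            (s) : A
          (t (s)) : D
        (g (t (s))) : B
      (t (g (t (s)))) : ✗ arg 0 at [0, 0, 0, 0] has sort B, expected A

ill-sorted at position [0, 0, 0, 0]: expected A, got B


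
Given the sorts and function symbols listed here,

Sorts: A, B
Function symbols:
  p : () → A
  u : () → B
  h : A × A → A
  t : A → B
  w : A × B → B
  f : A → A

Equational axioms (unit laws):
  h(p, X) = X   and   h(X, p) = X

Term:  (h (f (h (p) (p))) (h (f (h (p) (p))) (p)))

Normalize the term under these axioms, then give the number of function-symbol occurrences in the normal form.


1. (h (f (h (p) (p))) (h (f (h (p) (p))) (p)))  →  (h (f (p)) (h (f (h (p) (p))) (p)))
2. (h (f (p)) (h (f (h (p) (p))) (p)))  →  (h (f (p)) (f (h (p) (p))))
3. (h (f (p)) (f (h (p) (p))))  →  (h (f (p)) (f (p)))
normal form: (h (f (p)) (f (p)))

size = 5


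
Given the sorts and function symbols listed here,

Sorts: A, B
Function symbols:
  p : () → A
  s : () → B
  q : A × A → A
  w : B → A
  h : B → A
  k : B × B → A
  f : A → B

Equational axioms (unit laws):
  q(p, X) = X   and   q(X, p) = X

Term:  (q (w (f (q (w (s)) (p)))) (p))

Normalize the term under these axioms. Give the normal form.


1. (q (w (f (q (w (s)) (p)))) (p))  →  (w (f (q (w (s)) (p))))
2. (w (f (q (w (s)) (p))))  →  (w (f (w (s))))

normal form = (w (f (w (s))))


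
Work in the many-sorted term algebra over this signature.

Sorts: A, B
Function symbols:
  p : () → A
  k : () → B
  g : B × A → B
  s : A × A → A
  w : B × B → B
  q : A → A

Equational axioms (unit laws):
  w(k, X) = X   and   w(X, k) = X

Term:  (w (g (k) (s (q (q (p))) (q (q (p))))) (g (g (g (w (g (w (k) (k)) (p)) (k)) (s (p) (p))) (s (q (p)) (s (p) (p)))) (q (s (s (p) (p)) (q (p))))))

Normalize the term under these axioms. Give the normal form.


normal form = (w (g (k) (s (q (q (p))) (q (q (p))))) (g (g (g (g (k) (p)) (s (p) (p))) (s (q (p)) (s (p) (p)))) (q (s (s (p) (p)) (q (p))))))

1. (w (g (k) (s (q (q (p))) (q (q (p))))) (g (g (g (w (g (w (k) (k)) (p)) (k)) (s (p) (p))) (s (q (p)) (s (p) (p)))) (q (s (s (p) (p)) (q (p))))))  →  (w (g (k) (s (q (q (p))) (q (q (p))))) (g (g (g (g (w (k) (k)) (p)) (s (p) (p))) (s (q (p)) (s (p) (p)))) (q (s (s (p) (p)) (q (p))))))
2. (w (g (k) (s (q (q (p))) (q (q (p))))) (g (g (g (g (w (k) (k)) (p)) (s (p) (p))) (s (q (p)) (s (p) (p)))) (q (s (s (p) (p)) (q (p))))))  →  (w (g (k) (s (q (q (p))) (q (q (p))))) (g (g (g (g (k) (p)) (s (p) (p))) (s (q (p)) (s (p) (p)))) (q (s (s (p) (p)) (q (p))))))


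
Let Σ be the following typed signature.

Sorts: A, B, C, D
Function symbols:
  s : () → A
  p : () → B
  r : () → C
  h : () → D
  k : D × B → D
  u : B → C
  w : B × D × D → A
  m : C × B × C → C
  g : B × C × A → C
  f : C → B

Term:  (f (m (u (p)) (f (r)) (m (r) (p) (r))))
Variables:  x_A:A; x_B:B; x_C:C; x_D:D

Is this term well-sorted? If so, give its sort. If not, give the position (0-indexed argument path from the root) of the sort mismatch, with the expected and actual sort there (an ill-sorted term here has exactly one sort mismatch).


well-sorted; sort = B

      (p) : B
    (u (p)) : C
      (r) : C
    (f (r)) : B
      (r) : C
      (p) : B
      (r) : C
    (m (r) (p) (r)) : C
  (m (u (p)) (f (r)) (m (r) (p) (r))) : C
(f (m (u (p)) (f (r)) (m (r) (p) (r)))) : B


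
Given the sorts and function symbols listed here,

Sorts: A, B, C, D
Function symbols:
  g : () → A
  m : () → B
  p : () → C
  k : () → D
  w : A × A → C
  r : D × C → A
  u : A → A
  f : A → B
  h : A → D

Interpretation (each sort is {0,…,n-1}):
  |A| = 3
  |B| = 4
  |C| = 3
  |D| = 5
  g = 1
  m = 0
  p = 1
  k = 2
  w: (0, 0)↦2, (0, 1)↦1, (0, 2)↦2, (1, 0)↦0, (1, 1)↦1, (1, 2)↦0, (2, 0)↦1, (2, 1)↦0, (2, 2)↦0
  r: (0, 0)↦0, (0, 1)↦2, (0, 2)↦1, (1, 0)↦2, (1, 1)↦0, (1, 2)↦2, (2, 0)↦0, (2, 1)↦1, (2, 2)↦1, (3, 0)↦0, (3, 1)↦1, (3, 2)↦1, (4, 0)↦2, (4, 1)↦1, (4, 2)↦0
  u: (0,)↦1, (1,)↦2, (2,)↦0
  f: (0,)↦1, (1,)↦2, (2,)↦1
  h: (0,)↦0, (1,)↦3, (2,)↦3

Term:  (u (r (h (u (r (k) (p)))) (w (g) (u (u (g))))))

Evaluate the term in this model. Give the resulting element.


value = 1

  k = 2
  p = 1
  (r (k) (p)) = r(2, 1) = 1
  (u (r (k) (p))) = u(1,) = 2
  (h (u (r (k) (p)))) = h(2,) = 3
  g = 1
  g = 1
  (u (g)) = u(1,) = 2
  (u (u (g))) = u(2,) = 0
  (w (g) (u (u (g)))) = w(1, 0) = 0
  (r (h (u (r (k) (p)))) (w (g) (u (u (g))))) = r(3, 0) = 0
  (u (r (h (u (r (k) (p)))) (w (g) (u (u (g)))))) = u(0,) = 1


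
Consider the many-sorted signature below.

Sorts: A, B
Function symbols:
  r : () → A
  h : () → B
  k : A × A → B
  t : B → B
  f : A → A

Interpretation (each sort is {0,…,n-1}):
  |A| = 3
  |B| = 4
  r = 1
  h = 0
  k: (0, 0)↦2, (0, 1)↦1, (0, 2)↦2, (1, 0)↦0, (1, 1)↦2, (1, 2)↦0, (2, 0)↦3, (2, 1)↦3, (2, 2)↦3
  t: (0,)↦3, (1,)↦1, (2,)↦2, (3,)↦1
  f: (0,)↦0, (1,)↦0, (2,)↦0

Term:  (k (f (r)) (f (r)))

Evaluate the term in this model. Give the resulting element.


value = 2

  r = 1
  (f (r)) = f(1,) = 0
  r = 1
  (f (r)) = f(1,) = 0
  (k (f (r)) (f (r))) = k(0, 0) = 2


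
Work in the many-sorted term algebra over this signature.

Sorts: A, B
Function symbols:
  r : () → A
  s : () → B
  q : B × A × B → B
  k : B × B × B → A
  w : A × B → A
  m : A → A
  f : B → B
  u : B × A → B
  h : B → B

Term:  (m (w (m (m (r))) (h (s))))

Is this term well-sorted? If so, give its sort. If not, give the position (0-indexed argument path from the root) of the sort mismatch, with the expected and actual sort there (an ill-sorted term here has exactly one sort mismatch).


well-sorted; sort = A

        (r) : A
      (m (r)) : A
    (m (m (r))) : A
      (s) : B
    (h (s)) : B
  (w (m (m (r))) (h (s))) : A
(m (w (m (m (r))) (h (s)))) : A


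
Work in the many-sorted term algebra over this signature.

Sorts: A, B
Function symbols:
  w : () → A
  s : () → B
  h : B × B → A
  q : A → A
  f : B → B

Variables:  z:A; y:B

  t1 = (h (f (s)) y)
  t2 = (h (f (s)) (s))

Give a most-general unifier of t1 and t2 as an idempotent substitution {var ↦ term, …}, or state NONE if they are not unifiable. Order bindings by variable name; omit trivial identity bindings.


{y ↦ (s)}


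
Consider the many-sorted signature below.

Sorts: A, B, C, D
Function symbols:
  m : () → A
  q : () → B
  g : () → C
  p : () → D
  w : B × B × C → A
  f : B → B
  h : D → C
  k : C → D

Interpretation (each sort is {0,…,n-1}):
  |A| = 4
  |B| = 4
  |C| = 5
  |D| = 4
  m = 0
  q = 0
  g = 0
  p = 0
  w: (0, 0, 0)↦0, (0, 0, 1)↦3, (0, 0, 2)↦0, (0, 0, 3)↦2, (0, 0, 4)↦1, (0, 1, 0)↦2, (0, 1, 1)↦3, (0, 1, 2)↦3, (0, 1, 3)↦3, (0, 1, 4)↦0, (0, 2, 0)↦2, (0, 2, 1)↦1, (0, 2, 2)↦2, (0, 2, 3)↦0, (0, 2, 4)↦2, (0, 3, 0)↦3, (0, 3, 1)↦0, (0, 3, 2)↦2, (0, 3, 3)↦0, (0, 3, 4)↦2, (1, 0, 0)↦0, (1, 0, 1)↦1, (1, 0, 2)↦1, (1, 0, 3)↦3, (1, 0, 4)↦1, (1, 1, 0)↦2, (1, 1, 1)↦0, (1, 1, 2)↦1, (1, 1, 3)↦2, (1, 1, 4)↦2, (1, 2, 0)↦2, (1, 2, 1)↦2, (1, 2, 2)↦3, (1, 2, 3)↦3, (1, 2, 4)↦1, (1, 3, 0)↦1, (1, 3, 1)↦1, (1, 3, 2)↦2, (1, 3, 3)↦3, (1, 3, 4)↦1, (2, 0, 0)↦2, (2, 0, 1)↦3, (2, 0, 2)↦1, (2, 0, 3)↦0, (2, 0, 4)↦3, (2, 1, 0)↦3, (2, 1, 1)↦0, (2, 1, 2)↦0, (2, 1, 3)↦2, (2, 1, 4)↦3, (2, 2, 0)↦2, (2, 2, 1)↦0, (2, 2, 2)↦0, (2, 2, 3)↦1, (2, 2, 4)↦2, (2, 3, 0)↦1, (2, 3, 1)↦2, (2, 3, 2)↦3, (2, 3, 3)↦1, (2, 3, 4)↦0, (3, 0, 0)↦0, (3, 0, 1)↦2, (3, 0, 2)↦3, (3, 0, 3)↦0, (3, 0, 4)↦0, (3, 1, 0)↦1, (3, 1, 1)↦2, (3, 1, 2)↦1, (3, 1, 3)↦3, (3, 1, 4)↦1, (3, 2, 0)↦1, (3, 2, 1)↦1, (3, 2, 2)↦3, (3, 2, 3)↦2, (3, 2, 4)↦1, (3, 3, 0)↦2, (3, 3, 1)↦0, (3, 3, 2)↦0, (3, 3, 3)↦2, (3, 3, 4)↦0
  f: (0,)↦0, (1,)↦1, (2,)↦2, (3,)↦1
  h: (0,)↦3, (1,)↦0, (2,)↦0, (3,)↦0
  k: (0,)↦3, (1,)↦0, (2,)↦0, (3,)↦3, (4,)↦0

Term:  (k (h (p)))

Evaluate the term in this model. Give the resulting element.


  p = 0
  (h (p)) = h(0,) = 3
  (k (h (p))) = k(3,) = 3

value = 3


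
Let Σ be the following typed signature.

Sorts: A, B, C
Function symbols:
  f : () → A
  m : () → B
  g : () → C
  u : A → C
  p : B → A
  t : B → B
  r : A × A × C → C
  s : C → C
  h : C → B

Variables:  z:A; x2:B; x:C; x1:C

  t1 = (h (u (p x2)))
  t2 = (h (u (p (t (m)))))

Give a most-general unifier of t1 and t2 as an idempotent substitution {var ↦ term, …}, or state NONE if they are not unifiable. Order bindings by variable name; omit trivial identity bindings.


{x2 ↦ (t (m))}


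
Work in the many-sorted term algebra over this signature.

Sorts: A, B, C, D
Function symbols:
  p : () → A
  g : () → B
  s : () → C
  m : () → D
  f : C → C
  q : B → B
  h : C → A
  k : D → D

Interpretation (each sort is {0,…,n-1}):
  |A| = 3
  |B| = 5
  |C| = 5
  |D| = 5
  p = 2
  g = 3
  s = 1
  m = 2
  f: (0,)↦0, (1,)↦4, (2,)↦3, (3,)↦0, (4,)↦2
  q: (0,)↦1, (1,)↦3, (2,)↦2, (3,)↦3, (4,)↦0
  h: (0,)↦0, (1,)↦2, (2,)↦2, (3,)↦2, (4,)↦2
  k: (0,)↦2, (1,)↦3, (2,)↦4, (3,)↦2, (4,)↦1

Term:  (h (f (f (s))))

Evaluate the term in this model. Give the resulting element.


value = 2

  s = 1
  (f (s)) = f(1,) = 4
  (f (f (s))) = f(4,) = 2
  (h (f (f (s)))) = h(2,) = 2


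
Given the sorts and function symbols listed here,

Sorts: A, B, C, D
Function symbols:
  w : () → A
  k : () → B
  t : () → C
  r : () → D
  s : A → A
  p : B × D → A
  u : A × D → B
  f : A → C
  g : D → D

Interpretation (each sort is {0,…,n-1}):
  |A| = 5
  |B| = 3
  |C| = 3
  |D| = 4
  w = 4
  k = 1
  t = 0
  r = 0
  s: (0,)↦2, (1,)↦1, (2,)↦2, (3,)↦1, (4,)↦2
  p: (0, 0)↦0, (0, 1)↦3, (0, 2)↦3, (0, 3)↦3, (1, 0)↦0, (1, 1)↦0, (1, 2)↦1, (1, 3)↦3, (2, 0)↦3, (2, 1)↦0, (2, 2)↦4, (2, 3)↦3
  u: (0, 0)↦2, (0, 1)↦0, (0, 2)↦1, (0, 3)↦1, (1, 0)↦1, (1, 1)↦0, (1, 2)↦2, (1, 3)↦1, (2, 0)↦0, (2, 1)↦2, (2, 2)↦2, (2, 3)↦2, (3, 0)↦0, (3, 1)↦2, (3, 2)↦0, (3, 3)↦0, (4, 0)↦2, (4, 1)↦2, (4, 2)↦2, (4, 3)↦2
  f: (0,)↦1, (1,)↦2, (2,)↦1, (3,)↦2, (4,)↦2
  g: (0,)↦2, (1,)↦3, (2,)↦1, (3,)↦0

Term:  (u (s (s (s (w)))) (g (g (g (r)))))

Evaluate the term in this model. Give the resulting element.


value = 2

  w = 4
  (s (w)) = s(4,) = 2
  (s (s (w))) = s(2,) = 2
  (s (s (s (w)))) = s(2,) = 2
  r = 0
  (g (r)) = g(0,) = 2
  (g (g (r))) = g(2,) = 1
  (g (g (g (r)))) = g(1,) = 3
  (u (s (s (s (w)))) (g (g (g (r))))) = u(2, 3) = 2


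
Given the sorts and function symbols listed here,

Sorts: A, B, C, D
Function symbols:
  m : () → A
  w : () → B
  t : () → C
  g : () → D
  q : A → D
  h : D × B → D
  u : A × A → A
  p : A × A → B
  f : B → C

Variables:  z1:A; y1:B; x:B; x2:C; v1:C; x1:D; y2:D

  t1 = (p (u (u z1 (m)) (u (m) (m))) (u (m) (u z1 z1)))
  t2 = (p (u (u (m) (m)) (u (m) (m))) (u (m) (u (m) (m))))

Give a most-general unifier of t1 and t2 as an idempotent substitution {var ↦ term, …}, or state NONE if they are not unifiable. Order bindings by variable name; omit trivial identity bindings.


{z1 ↦ (m)}


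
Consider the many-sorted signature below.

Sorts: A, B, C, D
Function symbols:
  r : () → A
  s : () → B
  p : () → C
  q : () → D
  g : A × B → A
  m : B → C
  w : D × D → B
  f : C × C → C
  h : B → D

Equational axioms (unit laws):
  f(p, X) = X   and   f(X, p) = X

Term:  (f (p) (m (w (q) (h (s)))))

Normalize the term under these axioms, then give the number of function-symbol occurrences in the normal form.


1. (f (p) (m (w (q) (h (s)))))  →  (m (w (q) (h (s))))
normal form: (m (w (q) (h (s))))

size = 5


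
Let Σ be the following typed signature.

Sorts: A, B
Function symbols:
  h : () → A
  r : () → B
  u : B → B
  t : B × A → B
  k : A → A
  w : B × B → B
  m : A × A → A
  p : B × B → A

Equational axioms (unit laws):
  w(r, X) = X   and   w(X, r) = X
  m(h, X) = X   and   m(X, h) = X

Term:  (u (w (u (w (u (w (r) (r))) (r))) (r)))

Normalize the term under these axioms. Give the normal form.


normal form = (u (u (u (r))))

1. (u (w (u (w (u (w (r) (r))) (r))) (r)))  →  (u (u (w (u (w (r) (r))) (r))))
2. (u (u (w (u (w (r) (r))) (r))))  →  (u (u (u (w (r) (r)))))
3. (u (u (u (w (r) (r)))))  →  (u (u (u (r))))


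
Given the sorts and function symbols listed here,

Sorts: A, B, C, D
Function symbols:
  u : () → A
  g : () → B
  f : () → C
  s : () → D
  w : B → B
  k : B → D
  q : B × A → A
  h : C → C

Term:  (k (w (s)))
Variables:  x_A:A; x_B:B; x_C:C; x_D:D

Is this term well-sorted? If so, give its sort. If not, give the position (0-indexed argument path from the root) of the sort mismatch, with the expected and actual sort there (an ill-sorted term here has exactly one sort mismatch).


ill-sorted at position [0, 0]: expected B, got D

    (s) : D
  (w (s)) : ✗ arg 0 at [0, 0] has sort D, expected B


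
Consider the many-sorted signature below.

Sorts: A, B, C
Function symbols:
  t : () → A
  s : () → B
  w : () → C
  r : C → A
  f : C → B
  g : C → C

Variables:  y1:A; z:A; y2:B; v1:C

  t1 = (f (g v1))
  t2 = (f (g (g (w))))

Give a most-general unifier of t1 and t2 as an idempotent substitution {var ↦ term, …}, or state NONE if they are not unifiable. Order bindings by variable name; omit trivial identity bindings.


{v1 ↦ (g (w))}


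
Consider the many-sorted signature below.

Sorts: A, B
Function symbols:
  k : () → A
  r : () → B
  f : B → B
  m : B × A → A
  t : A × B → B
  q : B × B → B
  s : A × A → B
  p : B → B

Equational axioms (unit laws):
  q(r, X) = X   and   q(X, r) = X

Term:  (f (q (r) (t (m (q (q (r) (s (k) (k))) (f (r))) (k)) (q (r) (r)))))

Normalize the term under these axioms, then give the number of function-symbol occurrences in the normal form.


size = 11

1. (f (q (r) (t (m (q (q (r) (s (k) (k))) (f (r))) (k)) (q (r) (r)))))  →  (f (t (m (q (q (r) (s (k) (k))) (f (r))) (k)) (q (r) (r))))
2. (f (t (m (q (q (r) (s (k) (k))) (f (r))) (k)) (q (r) (r))))  →  (f (t (m (q (s (k) (k)) (f (r))) (k)) (q (r) (r))))
3. (f (t (m (q (s (k) (k)) (f (r))) (k)) (q (r) (r))))  →  (f (t (m (q (s (k) (k)) (f (r))) (k)) (r)))
normal form: (f (t (m (q (s (k) (k)) (f (r))) (k)) (r)))


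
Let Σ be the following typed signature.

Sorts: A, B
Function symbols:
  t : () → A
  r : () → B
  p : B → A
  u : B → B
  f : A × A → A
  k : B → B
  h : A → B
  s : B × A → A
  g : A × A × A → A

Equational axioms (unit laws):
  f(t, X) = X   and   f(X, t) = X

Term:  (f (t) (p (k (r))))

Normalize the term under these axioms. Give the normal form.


1. (f (t) (p (k (r))))  →  (p (k (r)))

normal form = (p (k (r)))


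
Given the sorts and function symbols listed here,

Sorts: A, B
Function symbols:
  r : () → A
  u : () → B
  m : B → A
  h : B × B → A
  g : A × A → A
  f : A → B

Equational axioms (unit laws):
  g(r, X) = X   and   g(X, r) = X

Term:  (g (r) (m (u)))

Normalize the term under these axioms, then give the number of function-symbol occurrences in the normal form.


1. (g (r) (m (u)))  →  (m (u))
normal form: (m (u))

size = 2


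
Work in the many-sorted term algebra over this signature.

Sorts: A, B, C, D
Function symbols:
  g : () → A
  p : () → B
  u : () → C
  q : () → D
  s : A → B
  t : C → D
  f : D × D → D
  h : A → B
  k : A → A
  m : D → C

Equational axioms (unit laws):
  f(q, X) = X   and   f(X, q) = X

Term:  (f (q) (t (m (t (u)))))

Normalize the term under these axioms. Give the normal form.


1. (f (q) (t (m (t (u)))))  →  (t (m (t (u))))

normal form = (t (m (t (u))))
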